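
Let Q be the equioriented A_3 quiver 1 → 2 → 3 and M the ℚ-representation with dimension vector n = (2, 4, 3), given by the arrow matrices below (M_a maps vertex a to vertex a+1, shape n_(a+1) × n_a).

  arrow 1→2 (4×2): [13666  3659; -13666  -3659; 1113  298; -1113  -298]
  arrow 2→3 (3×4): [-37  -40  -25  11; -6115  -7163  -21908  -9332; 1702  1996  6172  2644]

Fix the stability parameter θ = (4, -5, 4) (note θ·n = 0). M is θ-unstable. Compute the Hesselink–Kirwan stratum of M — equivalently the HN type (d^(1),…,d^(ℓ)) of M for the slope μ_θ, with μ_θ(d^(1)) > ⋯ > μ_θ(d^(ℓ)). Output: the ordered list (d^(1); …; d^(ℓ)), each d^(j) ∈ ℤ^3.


Barcode: M ≅ I[1,2], I[1,3], I[2,3]^2. HN layers by μ_θ (3 steps, strictly decreasing):
  μ^(1)=4; μ^(2)=-1/2; μ^(3)=-5

((0, 0, 3); (2, 2, 0); (0, 2, 0))


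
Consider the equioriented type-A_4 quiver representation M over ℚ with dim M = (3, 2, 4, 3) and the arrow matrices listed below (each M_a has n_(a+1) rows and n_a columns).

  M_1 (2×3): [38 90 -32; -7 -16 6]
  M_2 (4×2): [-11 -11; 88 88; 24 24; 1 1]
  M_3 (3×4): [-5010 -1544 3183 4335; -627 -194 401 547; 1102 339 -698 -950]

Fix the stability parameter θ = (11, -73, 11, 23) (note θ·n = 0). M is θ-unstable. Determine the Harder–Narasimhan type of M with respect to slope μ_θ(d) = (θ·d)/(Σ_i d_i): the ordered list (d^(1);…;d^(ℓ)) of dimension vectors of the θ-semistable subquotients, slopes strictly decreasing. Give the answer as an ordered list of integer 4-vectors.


Barcode: M ≅ I[1,1], I[1,2], I[1,4], I[3,3], I[3,4]^2. HN layers by μ_θ (3 steps, strictly decreasing):
  μ^(1)=23; μ^(2)=11; μ^(3)=-31

((0, 0, 0, 3); (1, 0, 4, 0); (2, 2, 0, 0))


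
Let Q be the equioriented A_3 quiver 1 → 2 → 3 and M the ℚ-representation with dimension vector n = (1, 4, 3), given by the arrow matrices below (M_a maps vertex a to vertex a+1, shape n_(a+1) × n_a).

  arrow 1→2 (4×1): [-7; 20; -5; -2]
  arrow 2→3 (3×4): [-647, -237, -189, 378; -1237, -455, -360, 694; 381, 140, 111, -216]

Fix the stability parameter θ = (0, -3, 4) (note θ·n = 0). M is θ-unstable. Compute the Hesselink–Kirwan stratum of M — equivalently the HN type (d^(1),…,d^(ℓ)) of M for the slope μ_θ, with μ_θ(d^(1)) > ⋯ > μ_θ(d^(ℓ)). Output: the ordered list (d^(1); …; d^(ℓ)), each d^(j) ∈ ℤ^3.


Via rank(M_{q-1}∘⋯∘M_p): M ≅ I[1,3], I[2,2], I[2,3]^2.
μ_θ-semistable layers: μ^(1)=4; μ^(2)=-3/2; μ^(3)=-3

((0, 0, 3); (1, 1, 0); (0, 3, 0))


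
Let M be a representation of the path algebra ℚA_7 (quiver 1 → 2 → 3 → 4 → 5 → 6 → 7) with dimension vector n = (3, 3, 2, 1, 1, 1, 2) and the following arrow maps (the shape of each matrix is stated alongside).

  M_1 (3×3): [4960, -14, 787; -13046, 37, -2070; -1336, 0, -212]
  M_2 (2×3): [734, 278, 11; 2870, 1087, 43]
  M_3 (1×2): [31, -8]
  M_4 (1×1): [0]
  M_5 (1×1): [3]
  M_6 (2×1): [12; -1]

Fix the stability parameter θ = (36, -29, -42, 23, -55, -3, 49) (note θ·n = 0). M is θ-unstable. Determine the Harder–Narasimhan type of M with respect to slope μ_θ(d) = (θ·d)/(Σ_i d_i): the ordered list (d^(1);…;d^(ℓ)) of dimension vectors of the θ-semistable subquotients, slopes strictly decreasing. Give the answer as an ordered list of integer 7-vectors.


Interval decomposition of M: I[1,2], I[1,3], I[1,4], I[5,7], I[7,7].
HN type (ℓ=6): μ^(1)=49; μ^(2)=23; μ^(3)=7/2; μ^(4)=-3; μ^(5)=-35/3; μ^(6)=-55

((0, 0, 0, 0, 0, 0, 2); (0, 0, 0, 1, 0, 0, 0); (1, 1, 0, 0, 0, 0, 0); (0, 0, 0, 0, 0, 1, 0); (2, 2, 2, 0, 0, 0, 0); (0, 0, 0, 0, 1, 0, 0))


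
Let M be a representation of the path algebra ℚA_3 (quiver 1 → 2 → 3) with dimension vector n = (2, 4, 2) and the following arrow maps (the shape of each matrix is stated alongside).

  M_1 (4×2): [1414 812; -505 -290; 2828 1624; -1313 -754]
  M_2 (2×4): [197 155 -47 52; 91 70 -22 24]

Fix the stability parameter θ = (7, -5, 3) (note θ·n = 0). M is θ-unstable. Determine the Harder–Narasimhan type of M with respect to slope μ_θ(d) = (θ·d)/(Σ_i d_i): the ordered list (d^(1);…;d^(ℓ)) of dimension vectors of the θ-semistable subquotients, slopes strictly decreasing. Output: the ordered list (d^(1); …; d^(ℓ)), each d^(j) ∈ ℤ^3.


Via rank(M_{q-1}∘⋯∘M_p): M ≅ I[1,1], I[1,3], I[2,2]^2, I[2,3].
μ_θ-semistable layers: μ^(1)=7; μ^(2)=3; μ^(3)=1; μ^(4)=-5

((1, 0, 0); (0, 0, 2); (1, 1, 0); (0, 3, 0))


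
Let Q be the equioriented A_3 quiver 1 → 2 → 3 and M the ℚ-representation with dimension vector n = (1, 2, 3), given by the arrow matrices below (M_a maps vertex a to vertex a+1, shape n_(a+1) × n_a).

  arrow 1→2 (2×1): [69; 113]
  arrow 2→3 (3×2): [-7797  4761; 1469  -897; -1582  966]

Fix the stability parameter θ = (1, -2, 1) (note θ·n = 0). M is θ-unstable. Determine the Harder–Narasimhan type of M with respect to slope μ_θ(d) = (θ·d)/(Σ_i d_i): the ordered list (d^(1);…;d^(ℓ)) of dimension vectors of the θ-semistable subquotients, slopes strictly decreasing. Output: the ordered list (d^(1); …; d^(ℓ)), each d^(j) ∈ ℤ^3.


Barcode: M ≅ I[1,2], I[2,3], I[3,3]^2. HN layers by μ_θ (3 steps, strictly decreasing):
  μ^(1)=1; μ^(2)=-1/2; μ^(3)=-2

((0, 0, 3); (1, 1, 0); (0, 1, 0))


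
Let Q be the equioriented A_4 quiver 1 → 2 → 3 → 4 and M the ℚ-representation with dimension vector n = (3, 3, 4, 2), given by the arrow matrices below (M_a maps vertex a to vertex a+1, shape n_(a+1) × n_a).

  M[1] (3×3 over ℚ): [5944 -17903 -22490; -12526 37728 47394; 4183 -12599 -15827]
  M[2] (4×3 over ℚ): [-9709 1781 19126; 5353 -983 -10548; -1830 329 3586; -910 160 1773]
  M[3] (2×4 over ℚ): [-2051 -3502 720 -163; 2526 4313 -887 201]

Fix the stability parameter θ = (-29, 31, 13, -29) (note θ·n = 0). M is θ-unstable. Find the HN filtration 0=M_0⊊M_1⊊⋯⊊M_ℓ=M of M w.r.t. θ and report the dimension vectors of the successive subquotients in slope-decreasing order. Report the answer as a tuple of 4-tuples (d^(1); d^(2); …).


Via rank(M_{q-1}∘⋯∘M_p): M ≅ I[1,1], I[1,3], I[1,4], I[2,4], I[3,3].
μ_θ-semistable layers: μ^(1)=22; μ^(2)=13; μ^(3)=5; μ^(4)=-29

((0, 1, 1, 0); (0, 0, 1, 0); (0, 2, 2, 2); (3, 0, 0, 0))


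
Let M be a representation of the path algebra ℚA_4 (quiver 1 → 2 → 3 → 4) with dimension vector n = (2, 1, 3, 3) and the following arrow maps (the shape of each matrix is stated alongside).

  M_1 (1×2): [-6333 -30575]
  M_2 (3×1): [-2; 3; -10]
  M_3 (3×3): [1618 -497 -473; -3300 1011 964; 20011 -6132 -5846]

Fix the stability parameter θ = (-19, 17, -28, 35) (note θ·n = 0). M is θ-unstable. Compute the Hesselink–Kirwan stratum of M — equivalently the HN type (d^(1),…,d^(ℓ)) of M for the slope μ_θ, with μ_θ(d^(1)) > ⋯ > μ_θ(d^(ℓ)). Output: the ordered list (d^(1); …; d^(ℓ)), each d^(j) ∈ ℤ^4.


Barcode: M ≅ I[1,1], I[1,4], I[3,4]^2. HN layers by μ_θ (4 steps, strictly decreasing):
  μ^(1)=35; μ^(2)=-11/2; μ^(3)=-19; μ^(4)=-28

((0, 0, 0, 3); (0, 1, 1, 0); (2, 0, 0, 0); (0, 0, 2, 0))


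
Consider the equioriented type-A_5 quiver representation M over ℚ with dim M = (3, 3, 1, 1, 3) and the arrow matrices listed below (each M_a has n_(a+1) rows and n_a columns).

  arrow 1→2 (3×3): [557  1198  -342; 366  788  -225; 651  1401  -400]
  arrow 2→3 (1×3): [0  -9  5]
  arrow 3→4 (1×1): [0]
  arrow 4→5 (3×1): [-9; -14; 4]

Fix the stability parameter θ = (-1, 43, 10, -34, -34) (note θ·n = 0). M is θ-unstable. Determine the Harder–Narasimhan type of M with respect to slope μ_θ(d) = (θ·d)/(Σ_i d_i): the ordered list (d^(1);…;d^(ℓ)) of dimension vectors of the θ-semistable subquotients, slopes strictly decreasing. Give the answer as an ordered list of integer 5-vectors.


Interval decomposition of M: I[1,2]^2, I[1,3], I[4,5], I[5,5]^2.
HN type (ℓ=4): μ^(1)=43; μ^(2)=53/2; μ^(3)=-1; μ^(4)=-34

((0, 2, 0, 0, 0); (0, 1, 1, 0, 0); (3, 0, 0, 0, 0); (0, 0, 0, 1, 3))


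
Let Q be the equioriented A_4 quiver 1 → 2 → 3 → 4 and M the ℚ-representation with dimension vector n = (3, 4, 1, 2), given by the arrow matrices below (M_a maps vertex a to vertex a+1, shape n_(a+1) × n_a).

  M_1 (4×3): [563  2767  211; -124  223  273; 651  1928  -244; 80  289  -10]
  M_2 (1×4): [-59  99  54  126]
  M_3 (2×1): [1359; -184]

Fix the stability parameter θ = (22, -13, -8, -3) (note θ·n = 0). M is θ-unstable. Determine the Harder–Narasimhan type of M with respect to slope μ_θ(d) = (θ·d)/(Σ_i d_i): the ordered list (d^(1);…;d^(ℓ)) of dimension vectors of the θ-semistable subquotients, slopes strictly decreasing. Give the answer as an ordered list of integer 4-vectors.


Interval decomposition of M: I[1,2]^2, I[1,4], I[2,2], I[4,4].
HN type (ℓ=4): μ^(1)=9/2; μ^(2)=-1/2; μ^(3)=-3; μ^(4)=-13

((2, 2, 0, 0); (1, 1, 1, 1); (0, 0, 0, 1); (0, 1, 0, 0))


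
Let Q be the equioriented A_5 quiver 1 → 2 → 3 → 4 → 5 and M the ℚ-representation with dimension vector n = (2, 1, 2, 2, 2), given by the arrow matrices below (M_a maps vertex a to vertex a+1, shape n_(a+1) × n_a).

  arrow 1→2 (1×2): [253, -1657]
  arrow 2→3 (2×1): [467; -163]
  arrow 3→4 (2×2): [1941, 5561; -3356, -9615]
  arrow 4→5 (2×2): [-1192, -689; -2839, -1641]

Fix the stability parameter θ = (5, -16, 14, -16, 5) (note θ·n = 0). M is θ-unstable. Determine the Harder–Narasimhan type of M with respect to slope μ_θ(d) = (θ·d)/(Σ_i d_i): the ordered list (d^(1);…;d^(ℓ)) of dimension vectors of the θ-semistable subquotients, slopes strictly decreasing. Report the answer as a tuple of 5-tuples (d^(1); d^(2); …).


Via rank(M_{q-1}∘⋯∘M_p): M ≅ I[1,1], I[1,5], I[3,5].
μ_θ-semistable layers: μ^(1)=5; μ^(2)=-1; μ^(3)=-11/2

((1, 0, 0, 0, 2); (0, 0, 2, 2, 0); (1, 1, 0, 0, 0))


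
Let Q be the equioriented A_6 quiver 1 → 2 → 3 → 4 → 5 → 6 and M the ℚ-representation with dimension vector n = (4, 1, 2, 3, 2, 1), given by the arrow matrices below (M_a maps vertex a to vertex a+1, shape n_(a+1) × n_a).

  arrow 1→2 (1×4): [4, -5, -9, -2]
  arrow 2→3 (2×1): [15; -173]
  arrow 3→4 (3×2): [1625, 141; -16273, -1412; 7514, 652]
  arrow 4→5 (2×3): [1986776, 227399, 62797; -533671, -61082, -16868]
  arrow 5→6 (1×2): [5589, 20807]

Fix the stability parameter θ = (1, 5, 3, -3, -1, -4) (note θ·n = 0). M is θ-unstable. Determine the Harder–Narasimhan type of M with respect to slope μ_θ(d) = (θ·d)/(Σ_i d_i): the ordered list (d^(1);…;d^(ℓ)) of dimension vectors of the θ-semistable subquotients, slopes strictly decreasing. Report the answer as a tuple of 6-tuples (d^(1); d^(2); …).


Interval decomposition of M: I[1,1]^3, I[1,6], I[3,5], I[4,4].
HN type (ℓ=4): μ^(1)=1; μ^(2)=1/6; μ^(3)=-1/3; μ^(4)=-3

((3, 0, 0, 0, 0, 0); (1, 1, 1, 1, 1, 1); (0, 0, 1, 1, 1, 0); (0, 0, 0, 1, 0, 0))


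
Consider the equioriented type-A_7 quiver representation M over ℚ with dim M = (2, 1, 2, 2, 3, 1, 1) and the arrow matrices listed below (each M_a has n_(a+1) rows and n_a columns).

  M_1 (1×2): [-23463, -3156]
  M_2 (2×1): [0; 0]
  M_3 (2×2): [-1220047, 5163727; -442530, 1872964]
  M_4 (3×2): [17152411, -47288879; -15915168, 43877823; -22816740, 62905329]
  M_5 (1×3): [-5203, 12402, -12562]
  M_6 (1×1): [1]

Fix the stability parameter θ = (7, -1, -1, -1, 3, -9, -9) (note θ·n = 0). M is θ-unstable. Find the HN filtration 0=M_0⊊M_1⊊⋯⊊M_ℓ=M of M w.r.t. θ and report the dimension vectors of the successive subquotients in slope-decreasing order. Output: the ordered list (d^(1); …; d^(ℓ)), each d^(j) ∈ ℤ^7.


Via rank(M_{q-1}∘⋯∘M_p): M ≅ I[1,1], I[1,2], I[3,5], I[3,7], I[5,5].
μ_θ-semistable layers: μ^(1)=7; μ^(2)=3; μ^(3)=-1; μ^(4)=-17/5

((1, 0, 0, 0, 0, 0, 0); (1, 1, 0, 0, 2, 0, 0); (0, 0, 1, 1, 0, 0, 0); (0, 0, 1, 1, 1, 1, 1))


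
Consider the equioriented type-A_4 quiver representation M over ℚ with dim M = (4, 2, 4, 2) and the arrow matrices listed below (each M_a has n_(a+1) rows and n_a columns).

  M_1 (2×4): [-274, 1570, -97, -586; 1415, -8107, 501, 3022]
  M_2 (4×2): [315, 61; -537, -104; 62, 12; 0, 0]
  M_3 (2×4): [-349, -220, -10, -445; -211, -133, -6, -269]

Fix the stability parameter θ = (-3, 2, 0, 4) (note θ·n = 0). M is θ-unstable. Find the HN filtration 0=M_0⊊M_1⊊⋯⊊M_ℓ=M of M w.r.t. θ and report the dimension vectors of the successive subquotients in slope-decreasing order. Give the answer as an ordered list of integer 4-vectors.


Via rank(M_{q-1}∘⋯∘M_p): M ≅ I[1,1]^2, I[1,4]^2, I[3,3]^2.
μ_θ-semistable layers: μ^(1)=4; μ^(2)=1; μ^(3)=0; μ^(4)=-3

((0, 0, 0, 2); (0, 2, 2, 0); (0, 0, 2, 0); (4, 0, 0, 0))


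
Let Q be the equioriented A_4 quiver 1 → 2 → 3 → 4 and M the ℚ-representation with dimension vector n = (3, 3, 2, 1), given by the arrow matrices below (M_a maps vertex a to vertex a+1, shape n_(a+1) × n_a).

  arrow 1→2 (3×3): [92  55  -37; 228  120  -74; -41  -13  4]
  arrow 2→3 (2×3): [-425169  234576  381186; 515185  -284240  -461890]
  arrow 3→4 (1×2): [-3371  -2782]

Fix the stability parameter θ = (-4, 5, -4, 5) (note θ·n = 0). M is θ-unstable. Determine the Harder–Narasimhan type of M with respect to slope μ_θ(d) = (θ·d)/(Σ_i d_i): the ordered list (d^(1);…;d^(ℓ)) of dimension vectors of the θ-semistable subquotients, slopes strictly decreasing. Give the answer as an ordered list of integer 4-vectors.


Via rank(M_{q-1}∘⋯∘M_p): M ≅ I[1,2]^2, I[1,4], I[3,3].
μ_θ-semistable layers: μ^(1)=5; μ^(2)=1/2; μ^(3)=-4

((0, 2, 0, 1); (0, 1, 1, 0); (3, 0, 1, 0))


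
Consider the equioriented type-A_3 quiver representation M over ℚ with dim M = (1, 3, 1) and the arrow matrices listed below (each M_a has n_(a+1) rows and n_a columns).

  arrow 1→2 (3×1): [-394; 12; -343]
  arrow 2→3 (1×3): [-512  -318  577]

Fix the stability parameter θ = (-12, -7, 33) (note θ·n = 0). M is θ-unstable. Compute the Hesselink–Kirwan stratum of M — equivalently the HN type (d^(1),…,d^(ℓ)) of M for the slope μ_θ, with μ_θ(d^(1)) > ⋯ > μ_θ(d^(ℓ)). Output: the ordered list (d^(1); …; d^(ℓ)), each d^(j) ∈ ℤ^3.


Interval decomposition of M: I[1,3], I[2,2]^2.
HN type (ℓ=3): μ^(1)=33; μ^(2)=-7; μ^(3)=-12

((0, 0, 1); (0, 3, 0); (1, 0, 0))


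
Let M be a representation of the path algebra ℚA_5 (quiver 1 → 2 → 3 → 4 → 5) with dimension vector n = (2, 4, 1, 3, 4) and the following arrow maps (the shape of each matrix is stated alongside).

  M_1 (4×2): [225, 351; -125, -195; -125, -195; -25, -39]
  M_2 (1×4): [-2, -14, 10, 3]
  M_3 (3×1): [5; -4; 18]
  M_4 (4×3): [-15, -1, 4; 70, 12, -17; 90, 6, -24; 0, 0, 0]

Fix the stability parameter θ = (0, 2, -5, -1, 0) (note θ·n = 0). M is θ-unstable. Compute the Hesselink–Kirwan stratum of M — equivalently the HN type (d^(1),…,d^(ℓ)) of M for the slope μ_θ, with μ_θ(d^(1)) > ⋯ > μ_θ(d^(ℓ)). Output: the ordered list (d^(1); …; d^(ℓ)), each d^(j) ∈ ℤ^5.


Via rank(M_{q-1}∘⋯∘M_p): M ≅ I[1,1], I[1,5], I[2,2]^3, I[4,4], I[4,5], I[5,5]^2.
μ_θ-semistable layers: μ^(1)=2; μ^(2)=0; μ^(3)=-1

((0, 3, 0, 0, 0); (1, 0, 0, 0, 4); (1, 1, 1, 3, 0))


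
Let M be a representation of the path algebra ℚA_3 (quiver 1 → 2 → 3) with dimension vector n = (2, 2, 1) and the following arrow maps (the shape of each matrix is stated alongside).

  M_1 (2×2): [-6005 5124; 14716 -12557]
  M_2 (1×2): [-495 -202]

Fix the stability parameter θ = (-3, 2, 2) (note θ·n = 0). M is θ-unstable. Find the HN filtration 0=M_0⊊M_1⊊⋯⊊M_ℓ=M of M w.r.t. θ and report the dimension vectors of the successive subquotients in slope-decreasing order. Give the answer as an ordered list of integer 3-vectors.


Interval decomposition of M: I[1,2], I[1,3].
HN type (ℓ=2): μ^(1)=2; μ^(2)=-3

((0, 2, 1); (2, 0, 0))


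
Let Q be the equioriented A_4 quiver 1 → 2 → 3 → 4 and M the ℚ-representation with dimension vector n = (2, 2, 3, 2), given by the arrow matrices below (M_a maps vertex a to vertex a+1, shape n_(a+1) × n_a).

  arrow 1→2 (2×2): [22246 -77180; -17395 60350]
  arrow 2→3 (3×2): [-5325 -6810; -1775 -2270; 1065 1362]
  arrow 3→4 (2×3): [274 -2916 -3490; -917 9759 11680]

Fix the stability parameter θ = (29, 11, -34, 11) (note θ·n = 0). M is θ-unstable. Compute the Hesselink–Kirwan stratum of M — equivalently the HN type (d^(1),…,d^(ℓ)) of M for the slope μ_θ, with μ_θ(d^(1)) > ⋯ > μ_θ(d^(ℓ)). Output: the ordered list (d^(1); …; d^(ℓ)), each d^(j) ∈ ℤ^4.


Barcode: M ≅ I[1,1], I[1,2], I[2,3], I[3,4]^2. HN layers by μ_θ (5 steps, strictly decreasing):
  μ^(1)=29; μ^(2)=20; μ^(3)=11; μ^(4)=-23/2; μ^(5)=-34

((1, 0, 0, 0); (1, 1, 0, 0); (0, 0, 0, 2); (0, 1, 1, 0); (0, 0, 2, 0))


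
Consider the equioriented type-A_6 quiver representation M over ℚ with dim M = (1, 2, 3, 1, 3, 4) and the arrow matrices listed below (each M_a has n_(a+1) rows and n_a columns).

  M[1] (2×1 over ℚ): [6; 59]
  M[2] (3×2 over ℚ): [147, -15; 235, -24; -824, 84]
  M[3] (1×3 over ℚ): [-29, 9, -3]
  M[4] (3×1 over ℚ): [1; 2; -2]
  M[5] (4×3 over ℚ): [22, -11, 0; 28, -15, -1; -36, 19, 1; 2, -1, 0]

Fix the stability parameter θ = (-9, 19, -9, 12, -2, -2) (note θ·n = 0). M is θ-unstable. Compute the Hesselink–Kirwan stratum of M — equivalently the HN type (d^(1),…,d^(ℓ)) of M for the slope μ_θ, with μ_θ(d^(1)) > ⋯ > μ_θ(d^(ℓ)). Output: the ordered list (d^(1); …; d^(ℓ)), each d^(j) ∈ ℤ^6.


Interval decomposition of M: I[1,5], I[2,3], I[3,3], I[5,6]^2, I[6,6]^2.
HN type (ℓ=3): μ^(1)=5; μ^(2)=-2; μ^(3)=-9

((0, 2, 2, 1, 1, 0); (0, 0, 0, 0, 2, 4); (1, 0, 1, 0, 0, 0))


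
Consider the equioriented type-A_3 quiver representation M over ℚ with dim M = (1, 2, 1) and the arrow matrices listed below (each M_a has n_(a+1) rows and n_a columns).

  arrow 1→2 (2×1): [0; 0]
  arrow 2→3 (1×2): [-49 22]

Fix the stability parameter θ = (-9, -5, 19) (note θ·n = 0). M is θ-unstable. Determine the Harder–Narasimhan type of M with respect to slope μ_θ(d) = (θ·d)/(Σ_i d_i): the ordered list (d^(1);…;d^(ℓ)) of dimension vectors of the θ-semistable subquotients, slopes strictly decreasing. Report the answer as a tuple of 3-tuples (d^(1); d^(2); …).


Interval decomposition of M: I[1,1], I[2,2], I[2,3].
HN type (ℓ=3): μ^(1)=19; μ^(2)=-5; μ^(3)=-9

((0, 0, 1); (0, 2, 0); (1, 0, 0))


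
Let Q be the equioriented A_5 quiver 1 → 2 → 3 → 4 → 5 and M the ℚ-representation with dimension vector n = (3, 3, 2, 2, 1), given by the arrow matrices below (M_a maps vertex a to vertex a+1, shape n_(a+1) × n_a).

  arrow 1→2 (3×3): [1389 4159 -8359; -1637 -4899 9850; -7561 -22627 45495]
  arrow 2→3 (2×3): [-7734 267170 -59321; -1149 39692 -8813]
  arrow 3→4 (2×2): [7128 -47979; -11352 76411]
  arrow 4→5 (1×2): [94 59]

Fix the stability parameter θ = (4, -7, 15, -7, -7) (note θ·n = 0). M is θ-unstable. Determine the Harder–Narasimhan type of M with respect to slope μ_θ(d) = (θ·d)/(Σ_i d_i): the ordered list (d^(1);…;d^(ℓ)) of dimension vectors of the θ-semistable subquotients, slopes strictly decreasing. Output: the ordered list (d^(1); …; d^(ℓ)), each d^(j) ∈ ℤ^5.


Via rank(M_{q-1}∘⋯∘M_p): M ≅ I[1,1], I[1,3], I[1,5], I[2,2], I[4,4].
μ_θ-semistable layers: μ^(1)=15; μ^(2)=4; μ^(3)=1/3; μ^(4)=-3/2; μ^(5)=-7

((0, 0, 1, 0, 0); (1, 0, 0, 0, 0); (0, 0, 1, 1, 1); (2, 2, 0, 0, 0); (0, 1, 0, 1, 0))


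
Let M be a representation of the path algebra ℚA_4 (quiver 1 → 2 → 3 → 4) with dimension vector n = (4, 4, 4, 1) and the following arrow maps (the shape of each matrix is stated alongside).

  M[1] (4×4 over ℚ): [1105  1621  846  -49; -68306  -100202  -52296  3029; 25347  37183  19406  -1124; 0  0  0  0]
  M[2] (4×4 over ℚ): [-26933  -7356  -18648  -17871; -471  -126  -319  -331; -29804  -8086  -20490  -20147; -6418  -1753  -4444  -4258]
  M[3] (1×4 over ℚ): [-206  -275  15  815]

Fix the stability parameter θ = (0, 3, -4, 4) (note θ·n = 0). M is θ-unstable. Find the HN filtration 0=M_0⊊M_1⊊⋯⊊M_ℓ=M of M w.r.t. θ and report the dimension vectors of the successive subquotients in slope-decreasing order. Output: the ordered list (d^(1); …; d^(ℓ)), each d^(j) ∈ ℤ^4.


Via rank(M_{q-1}∘⋯∘M_p): M ≅ I[1,1]^2, I[1,3]^2, I[2,3], I[2,4].
μ_θ-semistable layers: μ^(1)=4; μ^(2)=0; μ^(3)=-1/3; μ^(4)=-1/2

((0, 0, 0, 1); (2, 0, 0, 0); (2, 2, 2, 0); (0, 2, 2, 0))


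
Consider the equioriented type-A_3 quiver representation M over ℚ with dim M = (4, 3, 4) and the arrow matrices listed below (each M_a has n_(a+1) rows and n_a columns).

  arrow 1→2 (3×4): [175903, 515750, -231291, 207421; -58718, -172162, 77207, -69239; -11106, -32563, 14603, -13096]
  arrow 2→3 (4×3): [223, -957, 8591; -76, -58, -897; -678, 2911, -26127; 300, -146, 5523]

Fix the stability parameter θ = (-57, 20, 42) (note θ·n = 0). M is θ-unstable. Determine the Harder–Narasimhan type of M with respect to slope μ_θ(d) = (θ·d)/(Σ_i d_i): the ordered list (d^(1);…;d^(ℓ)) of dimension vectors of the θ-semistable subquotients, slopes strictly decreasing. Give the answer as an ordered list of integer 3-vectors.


Via rank(M_{q-1}∘⋯∘M_p): M ≅ I[1,1], I[1,3]^3, I[3,3].
μ_θ-semistable layers: μ^(1)=42; μ^(2)=20; μ^(3)=-57

((0, 0, 4); (0, 3, 0); (4, 0, 0))


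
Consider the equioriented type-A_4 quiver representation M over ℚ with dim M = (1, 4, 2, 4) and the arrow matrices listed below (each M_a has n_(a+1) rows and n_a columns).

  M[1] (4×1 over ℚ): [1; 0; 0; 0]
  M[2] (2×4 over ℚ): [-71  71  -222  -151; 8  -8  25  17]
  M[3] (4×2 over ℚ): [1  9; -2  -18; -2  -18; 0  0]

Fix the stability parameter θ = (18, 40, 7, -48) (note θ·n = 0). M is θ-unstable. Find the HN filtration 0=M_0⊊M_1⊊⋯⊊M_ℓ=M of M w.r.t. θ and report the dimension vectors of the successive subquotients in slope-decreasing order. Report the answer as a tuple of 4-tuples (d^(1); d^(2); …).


Interval decomposition of M: I[1,4], I[2,2]^2, I[2,3], I[4,4]^3.
HN type (ℓ=4): μ^(1)=40; μ^(2)=47/2; μ^(3)=17/4; μ^(4)=-48

((0, 2, 0, 0); (0, 1, 1, 0); (1, 1, 1, 1); (0, 0, 0, 3))


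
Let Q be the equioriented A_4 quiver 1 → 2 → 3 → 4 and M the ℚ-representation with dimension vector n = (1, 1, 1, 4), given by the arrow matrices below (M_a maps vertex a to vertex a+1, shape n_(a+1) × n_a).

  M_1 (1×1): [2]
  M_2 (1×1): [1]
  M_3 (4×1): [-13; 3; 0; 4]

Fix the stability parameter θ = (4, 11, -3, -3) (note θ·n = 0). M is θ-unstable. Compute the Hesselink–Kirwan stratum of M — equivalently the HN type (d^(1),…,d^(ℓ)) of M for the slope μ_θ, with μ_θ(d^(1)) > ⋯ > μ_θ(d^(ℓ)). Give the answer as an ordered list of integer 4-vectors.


Interval decomposition of M: I[1,4], I[4,4]^3.
HN type (ℓ=2): μ^(1)=9/4; μ^(2)=-3

((1, 1, 1, 1); (0, 0, 0, 3))


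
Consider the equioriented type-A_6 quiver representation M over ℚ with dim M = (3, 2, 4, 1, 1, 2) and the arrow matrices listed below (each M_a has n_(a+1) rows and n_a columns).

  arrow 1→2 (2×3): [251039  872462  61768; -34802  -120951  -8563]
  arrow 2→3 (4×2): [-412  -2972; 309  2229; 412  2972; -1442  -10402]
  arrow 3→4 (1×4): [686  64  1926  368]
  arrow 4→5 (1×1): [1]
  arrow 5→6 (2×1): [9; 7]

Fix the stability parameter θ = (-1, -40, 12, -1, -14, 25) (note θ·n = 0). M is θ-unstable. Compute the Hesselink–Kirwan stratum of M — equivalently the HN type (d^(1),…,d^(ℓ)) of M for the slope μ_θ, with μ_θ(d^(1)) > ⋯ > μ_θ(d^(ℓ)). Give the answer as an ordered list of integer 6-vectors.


Barcode: M ≅ I[1,1], I[1,2], I[1,3], I[3,3]^2, I[3,6], I[6,6]. HN layers by μ_θ (4 steps, strictly decreasing):
  μ^(1)=25; μ^(2)=12; μ^(3)=-1; μ^(4)=-41/2

((0, 0, 0, 0, 0, 2); (0, 0, 3, 0, 0, 0); (1, 0, 1, 1, 1, 0); (2, 2, 0, 0, 0, 0))


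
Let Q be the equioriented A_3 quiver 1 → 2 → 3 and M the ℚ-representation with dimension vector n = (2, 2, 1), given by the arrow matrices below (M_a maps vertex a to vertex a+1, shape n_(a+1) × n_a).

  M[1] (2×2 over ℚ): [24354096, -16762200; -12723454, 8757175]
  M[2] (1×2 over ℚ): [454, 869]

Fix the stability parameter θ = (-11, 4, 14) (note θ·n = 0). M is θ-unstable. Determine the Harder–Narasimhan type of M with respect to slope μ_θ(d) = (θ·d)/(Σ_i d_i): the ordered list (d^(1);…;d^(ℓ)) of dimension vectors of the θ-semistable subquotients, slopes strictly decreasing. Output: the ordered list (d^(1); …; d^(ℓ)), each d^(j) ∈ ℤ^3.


Interval decomposition of M: I[1,1], I[1,3], I[2,2].
HN type (ℓ=3): μ^(1)=14; μ^(2)=4; μ^(3)=-11

((0, 0, 1); (0, 2, 0); (2, 0, 0))


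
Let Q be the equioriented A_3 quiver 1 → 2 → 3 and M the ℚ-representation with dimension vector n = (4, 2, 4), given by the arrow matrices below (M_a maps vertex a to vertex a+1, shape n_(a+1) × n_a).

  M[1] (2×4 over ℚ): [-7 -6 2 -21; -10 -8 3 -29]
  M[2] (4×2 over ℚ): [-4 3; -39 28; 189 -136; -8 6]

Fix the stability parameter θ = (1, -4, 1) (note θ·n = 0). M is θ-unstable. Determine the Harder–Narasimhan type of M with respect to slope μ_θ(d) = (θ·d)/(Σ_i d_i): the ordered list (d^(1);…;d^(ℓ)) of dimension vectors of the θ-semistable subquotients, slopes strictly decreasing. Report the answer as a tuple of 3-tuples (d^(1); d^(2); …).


Via rank(M_{q-1}∘⋯∘M_p): M ≅ I[1,1]^2, I[1,3]^2, I[3,3]^2.
μ_θ-semistable layers: μ^(1)=1; μ^(2)=-3/2

((2, 0, 4); (2, 2, 0))


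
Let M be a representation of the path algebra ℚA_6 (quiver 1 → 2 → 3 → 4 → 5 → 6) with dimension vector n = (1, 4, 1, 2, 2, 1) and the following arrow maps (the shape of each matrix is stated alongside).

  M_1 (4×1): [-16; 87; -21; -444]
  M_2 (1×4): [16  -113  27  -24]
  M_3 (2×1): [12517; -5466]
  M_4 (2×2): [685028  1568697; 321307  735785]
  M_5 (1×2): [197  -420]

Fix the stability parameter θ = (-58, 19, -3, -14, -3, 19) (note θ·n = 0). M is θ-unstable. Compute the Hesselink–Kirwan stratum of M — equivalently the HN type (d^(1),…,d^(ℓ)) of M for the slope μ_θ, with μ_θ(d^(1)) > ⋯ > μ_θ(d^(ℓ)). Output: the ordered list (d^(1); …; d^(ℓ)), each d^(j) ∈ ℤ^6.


Interval decomposition of M: I[1,6], I[2,2]^3, I[4,5].
HN type (ℓ=5): μ^(1)=19; μ^(2)=-1/4; μ^(3)=-3; μ^(4)=-14; μ^(5)=-58

((0, 3, 0, 0, 0, 1); (0, 1, 1, 1, 1, 0); (0, 0, 0, 0, 1, 0); (0, 0, 0, 1, 0, 0); (1, 0, 0, 0, 0, 0))


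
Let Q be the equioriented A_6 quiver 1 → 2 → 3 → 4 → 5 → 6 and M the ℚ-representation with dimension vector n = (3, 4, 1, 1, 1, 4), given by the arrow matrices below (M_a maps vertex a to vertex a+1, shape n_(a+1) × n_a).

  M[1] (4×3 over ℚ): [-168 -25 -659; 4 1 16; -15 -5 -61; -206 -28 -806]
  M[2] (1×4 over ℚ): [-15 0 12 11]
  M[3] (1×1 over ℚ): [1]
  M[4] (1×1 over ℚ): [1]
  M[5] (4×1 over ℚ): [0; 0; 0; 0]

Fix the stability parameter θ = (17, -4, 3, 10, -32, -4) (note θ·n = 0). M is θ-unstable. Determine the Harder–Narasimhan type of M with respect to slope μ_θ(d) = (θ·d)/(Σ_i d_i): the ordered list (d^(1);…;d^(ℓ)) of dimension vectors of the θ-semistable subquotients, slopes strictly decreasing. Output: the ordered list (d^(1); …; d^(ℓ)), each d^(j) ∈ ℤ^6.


Via rank(M_{q-1}∘⋯∘M_p): M ≅ I[1,2]^2, I[1,5], I[2,2], I[6,6]^4.
μ_θ-semistable layers: μ^(1)=13/2; μ^(2)=-6/5; μ^(3)=-4

((2, 2, 0, 0, 0, 0); (1, 1, 1, 1, 1, 0); (0, 1, 0, 0, 0, 4))


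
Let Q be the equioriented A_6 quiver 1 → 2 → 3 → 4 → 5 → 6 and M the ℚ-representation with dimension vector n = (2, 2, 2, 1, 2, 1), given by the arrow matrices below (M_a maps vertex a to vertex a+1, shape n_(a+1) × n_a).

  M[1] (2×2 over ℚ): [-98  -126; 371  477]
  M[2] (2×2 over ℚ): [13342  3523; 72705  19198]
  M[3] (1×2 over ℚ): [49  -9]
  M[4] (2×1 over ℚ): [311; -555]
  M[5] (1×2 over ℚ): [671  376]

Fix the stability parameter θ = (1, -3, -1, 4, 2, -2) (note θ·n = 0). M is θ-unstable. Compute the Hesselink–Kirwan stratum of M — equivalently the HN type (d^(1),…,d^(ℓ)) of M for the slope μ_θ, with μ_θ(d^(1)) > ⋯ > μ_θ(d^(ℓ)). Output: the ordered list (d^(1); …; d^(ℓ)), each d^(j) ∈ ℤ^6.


Barcode: M ≅ I[1,1], I[1,6], I[2,3], I[5,5]. HN layers by μ_θ (5 steps, strictly decreasing):
  μ^(1)=2; μ^(2)=4/3; μ^(3)=1; μ^(4)=-1; μ^(5)=-3

((0, 0, 0, 0, 1, 0); (0, 0, 0, 1, 1, 1); (1, 0, 0, 0, 0, 0); (1, 1, 2, 0, 0, 0); (0, 1, 0, 0, 0, 0))


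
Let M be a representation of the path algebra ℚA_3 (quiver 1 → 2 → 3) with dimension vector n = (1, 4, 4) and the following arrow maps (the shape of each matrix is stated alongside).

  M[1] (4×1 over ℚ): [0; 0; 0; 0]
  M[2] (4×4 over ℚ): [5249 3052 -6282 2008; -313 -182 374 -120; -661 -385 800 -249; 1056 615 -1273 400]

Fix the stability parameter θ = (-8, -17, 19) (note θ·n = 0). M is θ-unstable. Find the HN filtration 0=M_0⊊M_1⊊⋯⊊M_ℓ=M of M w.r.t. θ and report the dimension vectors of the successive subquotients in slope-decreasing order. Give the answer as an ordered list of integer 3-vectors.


Barcode: M ≅ I[1,1], I[2,3]^4. HN layers by μ_θ (3 steps, strictly decreasing):
  μ^(1)=19; μ^(2)=-8; μ^(3)=-17

((0, 0, 4); (1, 0, 0); (0, 4, 0))


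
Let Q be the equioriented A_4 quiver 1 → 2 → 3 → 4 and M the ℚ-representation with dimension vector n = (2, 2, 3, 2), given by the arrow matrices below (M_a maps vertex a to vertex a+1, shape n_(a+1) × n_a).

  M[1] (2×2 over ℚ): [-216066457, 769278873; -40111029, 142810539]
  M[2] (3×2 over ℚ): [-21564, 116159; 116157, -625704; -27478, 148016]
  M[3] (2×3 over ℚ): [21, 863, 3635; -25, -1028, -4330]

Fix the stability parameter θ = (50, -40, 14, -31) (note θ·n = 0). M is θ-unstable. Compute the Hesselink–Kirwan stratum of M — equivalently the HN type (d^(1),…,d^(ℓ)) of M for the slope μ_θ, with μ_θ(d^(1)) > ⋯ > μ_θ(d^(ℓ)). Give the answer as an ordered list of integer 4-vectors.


Barcode: M ≅ I[1,4]^2, I[3,3]. HN layers by μ_θ (2 steps, strictly decreasing):
  μ^(1)=14; μ^(2)=-7/4

((0, 0, 1, 0); (2, 2, 2, 2))


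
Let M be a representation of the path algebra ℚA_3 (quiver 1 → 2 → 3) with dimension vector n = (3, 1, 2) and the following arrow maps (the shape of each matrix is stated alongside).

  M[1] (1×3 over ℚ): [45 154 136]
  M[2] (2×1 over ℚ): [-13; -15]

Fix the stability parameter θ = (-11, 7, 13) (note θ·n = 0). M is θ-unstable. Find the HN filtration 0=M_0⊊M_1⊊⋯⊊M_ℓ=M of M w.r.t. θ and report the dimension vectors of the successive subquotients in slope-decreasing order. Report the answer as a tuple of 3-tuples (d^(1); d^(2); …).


Interval decomposition of M: I[1,1]^2, I[1,3], I[3,3].
HN type (ℓ=3): μ^(1)=13; μ^(2)=7; μ^(3)=-11

((0, 0, 2); (0, 1, 0); (3, 0, 0))


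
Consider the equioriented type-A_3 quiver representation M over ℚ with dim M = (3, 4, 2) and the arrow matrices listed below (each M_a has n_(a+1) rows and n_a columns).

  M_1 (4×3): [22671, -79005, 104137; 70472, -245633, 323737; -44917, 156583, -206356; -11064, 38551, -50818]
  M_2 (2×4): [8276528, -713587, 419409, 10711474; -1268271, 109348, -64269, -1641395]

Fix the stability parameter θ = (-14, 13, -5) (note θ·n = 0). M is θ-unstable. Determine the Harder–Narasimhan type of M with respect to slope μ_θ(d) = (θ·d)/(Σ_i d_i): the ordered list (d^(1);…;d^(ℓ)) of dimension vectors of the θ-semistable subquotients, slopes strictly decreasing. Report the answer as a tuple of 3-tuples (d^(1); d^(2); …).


Via rank(M_{q-1}∘⋯∘M_p): M ≅ I[1,2], I[1,3]^2, I[2,2].
μ_θ-semistable layers: μ^(1)=13; μ^(2)=4; μ^(3)=-14

((0, 2, 0); (0, 2, 2); (3, 0, 0))


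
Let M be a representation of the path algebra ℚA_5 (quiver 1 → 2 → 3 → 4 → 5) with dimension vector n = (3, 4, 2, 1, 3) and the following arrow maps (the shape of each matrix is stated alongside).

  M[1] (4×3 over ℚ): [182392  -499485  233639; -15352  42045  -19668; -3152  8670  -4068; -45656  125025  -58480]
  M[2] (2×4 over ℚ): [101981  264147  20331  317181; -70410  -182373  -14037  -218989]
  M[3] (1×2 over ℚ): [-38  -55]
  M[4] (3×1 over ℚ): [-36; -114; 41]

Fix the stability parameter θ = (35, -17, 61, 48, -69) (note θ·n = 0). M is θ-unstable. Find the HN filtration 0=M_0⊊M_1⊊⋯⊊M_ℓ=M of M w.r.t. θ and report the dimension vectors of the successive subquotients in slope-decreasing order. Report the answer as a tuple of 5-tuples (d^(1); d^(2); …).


Barcode: M ≅ I[1,1], I[1,2], I[1,3], I[2,2], I[2,5], I[5,5]^2. HN layers by μ_θ (6 steps, strictly decreasing):
  μ^(1)=61; μ^(2)=35; μ^(3)=40/3; μ^(4)=9; μ^(5)=-17; μ^(6)=-69

((0, 0, 1, 0, 0); (1, 0, 0, 0, 0); (0, 0, 1, 1, 1); (2, 2, 0, 0, 0); (0, 2, 0, 0, 0); (0, 0, 0, 0, 2))


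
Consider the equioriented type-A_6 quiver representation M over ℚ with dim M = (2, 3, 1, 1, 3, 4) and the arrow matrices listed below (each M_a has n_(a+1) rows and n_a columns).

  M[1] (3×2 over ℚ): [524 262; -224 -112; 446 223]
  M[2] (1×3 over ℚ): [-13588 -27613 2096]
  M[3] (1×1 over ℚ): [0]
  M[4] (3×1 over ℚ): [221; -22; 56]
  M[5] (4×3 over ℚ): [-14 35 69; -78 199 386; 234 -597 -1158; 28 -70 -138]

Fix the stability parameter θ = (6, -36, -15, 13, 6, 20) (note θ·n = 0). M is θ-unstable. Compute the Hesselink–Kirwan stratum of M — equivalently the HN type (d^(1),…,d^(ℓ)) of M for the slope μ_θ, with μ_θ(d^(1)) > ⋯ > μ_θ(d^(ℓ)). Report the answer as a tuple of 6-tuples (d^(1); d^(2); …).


Via rank(M_{q-1}∘⋯∘M_p): M ≅ I[1,1], I[1,3], I[2,2]^2, I[4,5], I[5,6]^2, I[6,6]^2.
μ_θ-semistable layers: μ^(1)=20; μ^(2)=19/2; μ^(3)=6; μ^(4)=-15; μ^(5)=-36

((0, 0, 0, 0, 0, 4); (0, 0, 0, 1, 1, 0); (1, 0, 0, 0, 2, 0); (1, 1, 1, 0, 0, 0); (0, 2, 0, 0, 0, 0))


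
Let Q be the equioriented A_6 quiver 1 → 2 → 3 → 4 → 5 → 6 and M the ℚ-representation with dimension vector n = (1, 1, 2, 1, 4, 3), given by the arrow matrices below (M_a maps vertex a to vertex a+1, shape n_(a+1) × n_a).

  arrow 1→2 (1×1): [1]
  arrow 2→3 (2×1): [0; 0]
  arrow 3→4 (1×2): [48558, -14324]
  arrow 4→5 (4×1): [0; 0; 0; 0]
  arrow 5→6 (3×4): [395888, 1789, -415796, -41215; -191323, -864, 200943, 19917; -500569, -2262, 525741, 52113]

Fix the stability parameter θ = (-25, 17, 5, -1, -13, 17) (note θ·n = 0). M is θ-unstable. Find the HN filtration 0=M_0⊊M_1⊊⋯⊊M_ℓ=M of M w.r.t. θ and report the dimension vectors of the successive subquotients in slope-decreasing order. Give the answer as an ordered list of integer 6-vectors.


Barcode: M ≅ I[1,2], I[3,3], I[3,4], I[5,5]^2, I[5,6]^2, I[6,6]. HN layers by μ_θ (5 steps, strictly decreasing):
  μ^(1)=17; μ^(2)=5; μ^(3)=2; μ^(4)=-13; μ^(5)=-25

((0, 1, 0, 0, 0, 3); (0, 0, 1, 0, 0, 0); (0, 0, 1, 1, 0, 0); (0, 0, 0, 0, 4, 0); (1, 0, 0, 0, 0, 0))


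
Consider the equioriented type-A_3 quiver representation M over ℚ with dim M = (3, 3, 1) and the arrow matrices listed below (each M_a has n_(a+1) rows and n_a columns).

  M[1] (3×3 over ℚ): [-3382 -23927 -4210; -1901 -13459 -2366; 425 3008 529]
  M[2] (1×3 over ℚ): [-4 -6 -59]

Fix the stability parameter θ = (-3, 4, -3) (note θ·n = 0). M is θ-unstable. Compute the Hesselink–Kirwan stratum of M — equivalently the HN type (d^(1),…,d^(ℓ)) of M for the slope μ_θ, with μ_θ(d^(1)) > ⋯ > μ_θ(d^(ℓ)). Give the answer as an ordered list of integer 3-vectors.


Via rank(M_{q-1}∘⋯∘M_p): M ≅ I[1,2]^2, I[1,3].
μ_θ-semistable layers: μ^(1)=4; μ^(2)=1/2; μ^(3)=-3

((0, 2, 0); (0, 1, 1); (3, 0, 0))


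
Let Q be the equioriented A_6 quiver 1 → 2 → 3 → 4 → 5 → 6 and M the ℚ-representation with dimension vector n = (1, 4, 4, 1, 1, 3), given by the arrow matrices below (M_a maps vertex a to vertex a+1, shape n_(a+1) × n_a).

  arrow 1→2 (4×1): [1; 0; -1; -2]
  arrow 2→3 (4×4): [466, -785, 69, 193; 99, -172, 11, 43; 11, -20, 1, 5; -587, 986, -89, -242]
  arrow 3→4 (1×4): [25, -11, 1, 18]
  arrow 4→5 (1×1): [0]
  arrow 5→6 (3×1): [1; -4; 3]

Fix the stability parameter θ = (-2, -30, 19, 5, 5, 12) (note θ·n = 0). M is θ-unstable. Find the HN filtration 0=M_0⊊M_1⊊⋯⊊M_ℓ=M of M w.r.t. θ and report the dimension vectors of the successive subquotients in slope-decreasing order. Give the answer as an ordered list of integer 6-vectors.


Via rank(M_{q-1}∘⋯∘M_p): M ≅ I[1,4], I[2,3]^3, I[5,6], I[6,6]^2.
μ_θ-semistable layers: μ^(1)=19; μ^(2)=12; μ^(3)=5; μ^(4)=-16; μ^(5)=-30

((0, 0, 3, 0, 0, 0); (0, 0, 1, 1, 0, 3); (0, 0, 0, 0, 1, 0); (1, 1, 0, 0, 0, 0); (0, 3, 0, 0, 0, 0))


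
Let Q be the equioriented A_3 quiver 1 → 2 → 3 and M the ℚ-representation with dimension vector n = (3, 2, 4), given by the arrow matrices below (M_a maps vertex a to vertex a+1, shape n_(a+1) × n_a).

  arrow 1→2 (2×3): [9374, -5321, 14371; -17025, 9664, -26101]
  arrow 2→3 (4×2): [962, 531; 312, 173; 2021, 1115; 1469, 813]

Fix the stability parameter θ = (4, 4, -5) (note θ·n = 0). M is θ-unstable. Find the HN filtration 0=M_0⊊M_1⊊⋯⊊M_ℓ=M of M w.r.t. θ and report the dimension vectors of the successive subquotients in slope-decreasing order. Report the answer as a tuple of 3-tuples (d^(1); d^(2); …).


Barcode: M ≅ I[1,1], I[1,3]^2, I[3,3]^2. HN layers by μ_θ (3 steps, strictly decreasing):
  μ^(1)=4; μ^(2)=1; μ^(3)=-5

((1, 0, 0); (2, 2, 2); (0, 0, 2))


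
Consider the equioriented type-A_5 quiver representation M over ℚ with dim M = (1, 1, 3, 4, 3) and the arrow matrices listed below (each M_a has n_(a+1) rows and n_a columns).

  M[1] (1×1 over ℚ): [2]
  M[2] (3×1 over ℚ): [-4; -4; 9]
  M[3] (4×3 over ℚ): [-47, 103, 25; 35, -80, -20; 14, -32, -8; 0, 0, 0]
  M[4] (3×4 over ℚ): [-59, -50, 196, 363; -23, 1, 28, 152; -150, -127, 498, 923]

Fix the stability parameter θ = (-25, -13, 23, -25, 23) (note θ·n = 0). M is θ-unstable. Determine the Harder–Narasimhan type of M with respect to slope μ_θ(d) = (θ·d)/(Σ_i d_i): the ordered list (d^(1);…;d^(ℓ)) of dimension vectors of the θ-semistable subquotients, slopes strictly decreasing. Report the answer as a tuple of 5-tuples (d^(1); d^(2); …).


Via rank(M_{q-1}∘⋯∘M_p): M ≅ I[1,5], I[3,3], I[3,5], I[4,4], I[4,5].
μ_θ-semistable layers: μ^(1)=23; μ^(2)=-1; μ^(3)=-13; μ^(4)=-25

((0, 0, 1, 0, 3); (0, 0, 2, 2, 0); (0, 1, 0, 0, 0); (1, 0, 0, 2, 0))


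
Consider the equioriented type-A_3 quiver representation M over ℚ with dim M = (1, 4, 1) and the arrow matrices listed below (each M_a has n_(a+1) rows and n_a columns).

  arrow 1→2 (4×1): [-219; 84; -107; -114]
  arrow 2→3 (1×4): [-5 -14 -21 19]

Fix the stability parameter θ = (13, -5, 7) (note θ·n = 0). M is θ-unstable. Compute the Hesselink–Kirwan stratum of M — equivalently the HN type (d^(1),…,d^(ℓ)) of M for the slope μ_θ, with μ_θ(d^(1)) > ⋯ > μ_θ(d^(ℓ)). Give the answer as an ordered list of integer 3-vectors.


Interval decomposition of M: I[1,2], I[2,2]^2, I[2,3].
HN type (ℓ=3): μ^(1)=7; μ^(2)=4; μ^(3)=-5

((0, 0, 1); (1, 1, 0); (0, 3, 0))


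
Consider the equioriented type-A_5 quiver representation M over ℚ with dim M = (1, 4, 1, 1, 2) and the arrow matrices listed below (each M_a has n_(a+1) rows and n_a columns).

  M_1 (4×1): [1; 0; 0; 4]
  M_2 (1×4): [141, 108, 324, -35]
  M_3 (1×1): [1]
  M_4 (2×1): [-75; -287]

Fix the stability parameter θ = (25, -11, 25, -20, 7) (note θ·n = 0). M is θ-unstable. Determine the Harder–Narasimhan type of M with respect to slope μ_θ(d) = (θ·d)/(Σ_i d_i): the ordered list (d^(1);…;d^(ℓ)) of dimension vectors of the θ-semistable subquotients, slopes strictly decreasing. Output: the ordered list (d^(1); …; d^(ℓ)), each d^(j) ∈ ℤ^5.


Barcode: M ≅ I[1,5], I[2,2]^3, I[5,5]. HN layers by μ_θ (3 steps, strictly decreasing):
  μ^(1)=7; μ^(2)=19/4; μ^(3)=-11

((0, 0, 0, 0, 2); (1, 1, 1, 1, 0); (0, 3, 0, 0, 0))
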